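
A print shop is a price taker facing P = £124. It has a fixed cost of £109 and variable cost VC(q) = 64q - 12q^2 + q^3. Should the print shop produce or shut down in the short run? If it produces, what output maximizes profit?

Produce at q = 10

From TC, MC = TC'(q) = 64 - 24q + 3q^2 and AVC = VC/q = 64 - 12q + q^2.
AVC hits its minimum where MC = AVC, at q = 6, giving min AVC = 64 - 12·6 + 6^2 = £28.
P = £124 exceeds min AVC = £28, so the firm stays open.
P = MC gives -60 - 24q + 3q^2 = 0, with roots -2 and 10. Take the larger (rising MC): q* = 10.
Check: AVC at q = 10 is £44 ≤ P, so revenue covers variable cost.
Profit = P·q − TC = 124·10 − 549 = £691.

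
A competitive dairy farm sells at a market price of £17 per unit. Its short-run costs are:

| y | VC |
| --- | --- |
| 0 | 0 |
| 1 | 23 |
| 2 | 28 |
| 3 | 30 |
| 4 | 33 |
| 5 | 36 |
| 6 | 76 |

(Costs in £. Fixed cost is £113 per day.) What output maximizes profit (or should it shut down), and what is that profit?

y = 5; profit = -£64

Profit at each row (π = 17y − TC): y=0: -113; y=1: -119; y=2: -107; y=3: -92; y=4: -78; y=5: -64; y=6: -87.
Profit is maximized at y = 5. AVC there is 36/5 = £7.20 ≤ P, so producing beats shutting down (which would give -£113).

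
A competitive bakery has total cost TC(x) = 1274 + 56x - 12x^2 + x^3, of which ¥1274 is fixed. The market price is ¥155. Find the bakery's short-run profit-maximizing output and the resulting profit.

Profit = -¥64 at x = 11

AVC = 56 - 12x + x^2 has its minimum ¥20 at x = 6; price ¥155 clears that bar, so the firm operates.
MC = 56 - 24x + 3x^2. Setting P = MC and taking the root on the rising branch gives x* = 11.
TR = 155·11 = 1705. TC = 1274 + 495 = 1769. Profit = 1705 − 1769 = -¥64.
That loss of ¥64 beats the ¥1274 the firm would lose by shutting down; producing recovers ¥1210 of fixed cost.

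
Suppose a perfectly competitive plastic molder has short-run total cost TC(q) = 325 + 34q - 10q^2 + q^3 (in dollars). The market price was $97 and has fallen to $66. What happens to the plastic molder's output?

Output falls from 9 to 8

MC = 34 - 20q + 3q^2; the shutdown threshold is min AVC = $9 (at q = 5).
At P = $97 ≥ min AVC, set P = MC on the rising branch: q = 9.
At P = $66 ≥ min AVC, set P = MC: q = 8. The firm stays open but cuts output.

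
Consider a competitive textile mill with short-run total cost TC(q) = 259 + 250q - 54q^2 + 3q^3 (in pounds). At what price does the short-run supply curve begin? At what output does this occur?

Short-run supply begins at min AVC. From VC = 250q - 54q^2 + 3q^3, AVC = 250 - 54q + 3q^2.
dAVC/dq = -54 + 6q = 0 gives q = 9. min AVC = 250 - 54·9 + 3·9^2 = 7.
The firm shuts down for any P below £7.

£7 per unit, at q = 9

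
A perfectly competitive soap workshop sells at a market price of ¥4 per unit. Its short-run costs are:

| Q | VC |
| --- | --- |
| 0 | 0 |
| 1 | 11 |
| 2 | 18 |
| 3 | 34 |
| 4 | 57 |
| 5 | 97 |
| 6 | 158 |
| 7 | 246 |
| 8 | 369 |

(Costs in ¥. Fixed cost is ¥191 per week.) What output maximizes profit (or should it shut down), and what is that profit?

Q = 0 (shut down); profit = -¥191

Profit at each row (π = 4Q − TC): Q=0: -191; Q=1: -198; Q=2: -201; Q=3: -213; Q=4: -232; Q=5: -268; Q=6: -325; Q=7: -409; Q=8: -528.
Profit is highest at Q = 0. Equivalently, the lowest AVC in the table is 18/2 ≈ ¥9 at Q = 2, and P = ¥4 falls below it — price never covers variable cost, so the firm shuts down and loses only its fixed cost.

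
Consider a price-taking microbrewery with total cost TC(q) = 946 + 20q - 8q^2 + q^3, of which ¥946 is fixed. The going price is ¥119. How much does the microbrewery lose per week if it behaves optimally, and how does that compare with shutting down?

Profit = -¥136 at q = 9

AVC = 20 - 8q + q^2; min AVC = ¥4 at q = 4. Since P = ¥119 ≥ min AVC, the firm produces.
MC = 20 - 16q + 3q^2. Setting P = MC and taking the root on the rising branch gives q* = 9.
TR = 119·9 = 1071. TC = 946 + 261 = 1207. Profit = 1071 − 1207 = -¥136.
Shutting down would mean losing the fixed cost of ¥946, so operating at a loss of ¥136 is better by ¥810.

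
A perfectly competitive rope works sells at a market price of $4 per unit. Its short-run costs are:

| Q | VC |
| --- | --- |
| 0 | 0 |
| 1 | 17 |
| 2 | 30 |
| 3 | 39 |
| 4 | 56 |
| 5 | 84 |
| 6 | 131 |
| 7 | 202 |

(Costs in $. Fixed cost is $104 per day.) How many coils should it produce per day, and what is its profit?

Q = 0 (shut down); profit = -$104

Tabulate TR − TC: Q=0: -104; Q=1: -117; Q=2: -126; Q=3: -131; Q=4: -144; Q=5: -168; Q=6: -211; Q=7: -278.
Profit is highest at Q = 0. Equivalently, the lowest AVC in the table is 39/3 ≈ $13 at Q = 3, and P = $4 falls below it — price never covers variable cost, so the firm shuts down and loses only its fixed cost.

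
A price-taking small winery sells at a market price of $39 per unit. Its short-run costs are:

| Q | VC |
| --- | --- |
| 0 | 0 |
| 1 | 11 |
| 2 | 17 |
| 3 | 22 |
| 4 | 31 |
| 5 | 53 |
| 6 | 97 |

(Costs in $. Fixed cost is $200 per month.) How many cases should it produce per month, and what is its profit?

Profit at each row (π = 39Q − TC): Q=0: -200; Q=1: -172; Q=2: -139; Q=3: -105; Q=4: -75; Q=5: -58; Q=6: -63.
Profit is maximized at Q = 5. AVC there is 53/5 = $10.60 ≤ P, so producing beats shutting down (which would give -$200).

Q = 5; profit = -$58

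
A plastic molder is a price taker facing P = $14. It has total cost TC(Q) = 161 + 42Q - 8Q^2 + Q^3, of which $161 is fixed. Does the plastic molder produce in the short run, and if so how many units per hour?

Strip out fixed cost: VC = 42Q - 8Q^2 + Q^3. Then AVC = 42 - 8Q + Q^2 and MC = 42 - 16Q + 3Q^2.
AVC is minimized where dAVC/dQ = -8 + 2Q = 0, at Q = 4; min AVC = 42 - 8·4 + 4^2 = $26.
P = $14 lies below min AVC = $26; no output level covers variable cost.
Shutting down limits the loss to fixed cost, $161.

Shut down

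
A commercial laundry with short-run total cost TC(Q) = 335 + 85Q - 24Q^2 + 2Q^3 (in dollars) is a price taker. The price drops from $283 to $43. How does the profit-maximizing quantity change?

MC = 85 - 48Q + 6Q^2; the shutdown threshold is min AVC = $13 (at Q = 6).
With P = $283 above the shutdown price, P = MC gives Q = 11.
At P = $43 ≥ min AVC, set P = MC: Q = 7. The firm stays open but cuts output.

Output falls from 11 to 7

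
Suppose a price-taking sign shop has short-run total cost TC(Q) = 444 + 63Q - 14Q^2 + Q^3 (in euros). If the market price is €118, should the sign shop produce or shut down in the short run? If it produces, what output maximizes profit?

Strip out fixed cost: VC = 63Q - 14Q^2 + Q^3. Then AVC = 63 - 14Q + Q^2 and MC = 63 - 28Q + 3Q^2.
AVC is minimized where dAVC/dQ = -14 + 2Q = 0, at Q = 7; min AVC = 63 - 14·7 + 7^2 = €14.
Because €118 ≥ €14, revenue can cover variable cost; the firm operates.
P = MC gives -55 - 28Q + 3Q^2 = 0, with roots -5/3 and 11. Take the larger (rising MC): Q* = 11.
Check: AVC at Q = 11 is €30 ≤ P, so revenue covers variable cost.
Profit = P·Q − TC = 118·11 − 774 = €524.

Produce at Q = 11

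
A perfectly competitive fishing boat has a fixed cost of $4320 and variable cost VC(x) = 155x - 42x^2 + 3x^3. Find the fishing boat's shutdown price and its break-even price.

Shutdown price = min AVC. AVC = 155 - 42x + 3x^2, with vertex at x = 7 and minimum $8.
ATC = 4320/x + 155 - 42x + 3x^2. Setting dATC/dx = −4320/x^2 − 42 + 6x = 0 gives x = 12 (since 6·12^3 − 42·12^2 = 4320).
min ATC = 4320/12 + 155 − 42·12 + 3·12^2 = $443. That is the break-even price.
Between these two prices the firm operates at a loss; above $443 it earns a profit.

Shutdown price = $8; break-even price = $443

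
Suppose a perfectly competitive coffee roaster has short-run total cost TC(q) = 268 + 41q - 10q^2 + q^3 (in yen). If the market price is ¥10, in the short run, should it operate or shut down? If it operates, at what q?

Shut down

Variable cost is VC = 41q - 10q^2 + q^3, so AVC = VC/q = 41 - 10q + q^2 and MC = dTC/dq = 41 - 20q + 3q^2.
AVC is minimized where dAVC/dq = -10 + 2q = 0, at q = 5; min AVC = 41 - 10·5 + 5^2 = ¥16.
P = ¥10 lies below min AVC = ¥16; no output level covers variable cost.
The firm minimizes its loss by shutting down and losing only its fixed cost of ¥268.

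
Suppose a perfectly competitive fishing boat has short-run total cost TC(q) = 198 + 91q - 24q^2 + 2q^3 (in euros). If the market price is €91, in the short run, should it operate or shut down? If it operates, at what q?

Produce at q = 8

Variable cost is VC = 91q - 24q^2 + 2q^3, so AVC = VC/q = 91 - 24q + 2q^2 and MC = dTC/dq = 91 - 48q + 6q^2.
AVC hits its minimum where MC = AVC, at q = 6, giving min AVC = 91 - 24·6 + 2·6^2 = €19.
P = €91 exceeds min AVC = €19, so the firm stays open.
P = MC gives -48q + 6q^2 = 0, with roots 0 and 8. Take the larger (rising MC): q* = 8.
Check: AVC at q = 8 is €27 ≤ P, so revenue covers variable cost.
Profit = P·q − TC = 91·8 − 414 = €314.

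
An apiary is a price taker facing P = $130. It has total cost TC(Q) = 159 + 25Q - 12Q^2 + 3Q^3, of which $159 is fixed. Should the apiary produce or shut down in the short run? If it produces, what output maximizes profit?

From TC, MC = TC'(Q) = 25 - 24Q + 9Q^2 and AVC = VC/Q = 25 - 12Q + 3Q^2.
AVC hits its minimum where MC = AVC, at Q = 2, giving min AVC = 25 - 12·2 + 3·2^2 = $13.
P = $130 exceeds min AVC = $13, so the firm stays open.
Set P = MC: 130 = 25 - 24Q + 9Q^2 → -105 - 24Q + 9Q^2 = 0. The roots are Q = -7/3 and Q = 5; the profit-maximizing output is on the rising part of MC, so Q* = 5.
Check: AVC at Q = 5 is $40 ≤ P, so revenue covers variable cost.
Profit = P·Q − TC = 130·5 − 359 = $291.

Produce at Q = 5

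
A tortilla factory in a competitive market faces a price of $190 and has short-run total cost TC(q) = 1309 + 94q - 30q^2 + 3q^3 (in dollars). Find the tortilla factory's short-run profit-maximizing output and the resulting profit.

AVC = 94 - 30q + 3q^2 has its minimum $19 at q = 5; price $190 clears that bar, so the firm operates.
MC = 94 - 60q + 9q^2. Setting P = MC and taking the root on the rising branch gives q* = 8.
TR = 190·8 = 1520. TC = 1309 + 368 = 1677. Profit = 1520 − 1677 = -$157.
That loss of $157 beats the $1309 the firm would lose by shutting down; producing recovers $1152 of fixed cost.

Profit = -$157 at q = 8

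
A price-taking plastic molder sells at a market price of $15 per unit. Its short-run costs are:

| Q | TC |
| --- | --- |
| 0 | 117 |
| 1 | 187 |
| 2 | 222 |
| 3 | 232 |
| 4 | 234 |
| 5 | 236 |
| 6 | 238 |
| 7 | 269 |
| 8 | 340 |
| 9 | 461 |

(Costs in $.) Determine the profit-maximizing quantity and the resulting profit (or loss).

Tabulate TR − TC: Q=0: -117; Q=1: -172; Q=2: -192; Q=3: -187; Q=4: -174; Q=5: -161; Q=6: -148; Q=7: -164; Q=8: -220; Q=9: -326.
Profit is highest at Q = 0. Equivalently, the lowest AVC in the table is 121/6 ≈ $20.17 at Q = 6, and P = $15 falls below it — price never covers variable cost, so the firm shuts down and loses only its fixed cost.

Q = 0 (shut down); profit = -$117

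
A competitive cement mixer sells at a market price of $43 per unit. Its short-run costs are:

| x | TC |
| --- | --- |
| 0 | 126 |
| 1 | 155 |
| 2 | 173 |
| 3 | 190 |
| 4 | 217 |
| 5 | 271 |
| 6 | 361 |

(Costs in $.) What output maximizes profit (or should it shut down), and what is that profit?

Compute π = P·x − TC at each output: x=0: -126; x=1: -112; x=2: -87; x=3: -61; x=4: -45; x=5: -56; x=6: -103.
Profit is maximized at x = 4. AVC there is 91/4 = $22.75 ≤ P, so producing beats shutting down (which would give -$126).

x = 4; profit = -$45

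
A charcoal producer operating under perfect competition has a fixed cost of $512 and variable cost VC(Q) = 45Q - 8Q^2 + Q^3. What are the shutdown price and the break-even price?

Shutdown price = min AVC. AVC = 45 - 8Q + Q^2, with vertex at Q = 4 and minimum $29.
ATC = 512/Q + 45 - 8Q + Q^2. Setting dATC/dQ = −512/Q^2 − 8 + 2Q = 0 gives Q = 8 (since 2·8^3 − 8·8^2 = 512).
min ATC = 512/8 + 45 − 8·8 + 8^2 = $109. That is the break-even price.
For $29 ≤ P < $109 the firm produces at a loss; below $29 it shuts down.

Shutdown price = $29; break-even price = $109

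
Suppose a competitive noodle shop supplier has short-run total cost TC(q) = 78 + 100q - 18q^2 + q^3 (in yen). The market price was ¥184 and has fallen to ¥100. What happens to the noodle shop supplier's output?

MC = 100 - 36q + 3q^2; the shutdown threshold is min AVC = ¥19 (at q = 9).
At P = ¥184 ≥ min AVC, set P = MC on the rising branch: q = 14.
At P = ¥100 ≥ min AVC, set P = MC: q = 12. The firm stays open but cuts output.

Output falls from 14 to 12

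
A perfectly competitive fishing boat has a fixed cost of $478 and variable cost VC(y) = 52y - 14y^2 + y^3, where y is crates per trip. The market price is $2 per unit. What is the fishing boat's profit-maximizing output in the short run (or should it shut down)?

Shut down

Variable cost is VC = 52y - 14y^2 + y^3, so AVC = VC/y = 52 - 14y + y^2 and MC = dTC/dy = 52 - 28y + 3y^2.
The AVC parabola has its vertex at y = 14/2 = 7, where AVC = 52 - 14·7 + 7^2 = $3.
Since P = $2 < min AVC = $3, price fails to cover variable cost at any output.
Shutting down limits the loss to fixed cost, $478.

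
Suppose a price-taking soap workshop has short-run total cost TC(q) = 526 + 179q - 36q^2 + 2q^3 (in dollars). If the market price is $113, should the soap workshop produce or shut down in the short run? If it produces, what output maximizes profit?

Produce at q = 11

Strip out fixed cost: VC = 179q - 36q^2 + 2q^3. Then AVC = 179 - 36q + 2q^2 and MC = 179 - 72q + 6q^2.
The AVC parabola has its vertex at q = 36/4 = 9, where AVC = 179 - 36·9 + 2·9^2 = $17.
Because $113 ≥ $17, revenue can cover variable cost; the firm operates.
Solving P = MC: 66 - 72q + 6q^2 = 0 ⇒ q = 1 or 11. On the upward-sloping branch, q* = 11.
Check: AVC at q = 11 is $25 ≤ P, so revenue covers variable cost.
Profit = P·q − TC = 113·11 − 801 = $442.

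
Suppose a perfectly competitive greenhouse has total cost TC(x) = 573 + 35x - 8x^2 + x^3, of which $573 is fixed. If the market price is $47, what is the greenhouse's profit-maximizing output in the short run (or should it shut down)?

Produce at x = 6

Variable cost is VC = 35x - 8x^2 + x^3, so AVC = VC/x = 35 - 8x + x^2 and MC = dTC/dx = 35 - 16x + 3x^2.
The AVC parabola has its vertex at x = 8/2 = 4, where AVC = 35 - 8·4 + 4^2 = $19.
Since P = $47 ≥ min AVC = $19, price covers variable cost and the firm should produce.
Solving P = MC: -12 - 16x + 3x^2 = 0 ⇒ x = -2/3 or 6. On the upward-sloping branch, x* = 6.
Check: AVC at x = 6 is $23 ≤ P, so revenue covers variable cost.
Profit = P·x − TC = 47·6 − 711 = -$429, a loss, but smaller than the $573 fixed cost the firm would lose by shutting down.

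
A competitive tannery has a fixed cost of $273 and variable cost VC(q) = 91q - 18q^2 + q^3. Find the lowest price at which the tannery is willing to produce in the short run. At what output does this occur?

The firm shuts down when price falls below the minimum of average variable cost. AVC = VC/q = 91 - 18q + q^2.
dAVC/dq = -18 + 2q = 0 gives q = 9. min AVC = 91 - 18·9 + 9^2 = 10.
So the shutdown price is $10.

$10 per unit, at q = 9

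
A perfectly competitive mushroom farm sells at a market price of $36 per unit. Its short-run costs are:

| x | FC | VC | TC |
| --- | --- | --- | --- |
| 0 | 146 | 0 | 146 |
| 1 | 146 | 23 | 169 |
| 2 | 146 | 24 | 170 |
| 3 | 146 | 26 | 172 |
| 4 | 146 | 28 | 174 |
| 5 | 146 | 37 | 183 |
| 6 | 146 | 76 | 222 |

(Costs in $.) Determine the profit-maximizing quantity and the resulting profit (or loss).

x = 5; profit = -$3

Compute π = P·x − TC at each output: x=0: -146; x=1: -133; x=2: -98; x=3: -64; x=4: -30; x=5: -3; x=6: -6.
Profit is maximized at x = 5. AVC there is 37/5 = $7.40 ≤ P, so producing beats shutting down (which would give -$146).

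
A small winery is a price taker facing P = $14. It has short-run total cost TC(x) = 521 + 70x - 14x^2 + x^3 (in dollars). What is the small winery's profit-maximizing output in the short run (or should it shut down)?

From TC, MC = TC'(x) = 70 - 28x + 3x^2 and AVC = VC/x = 70 - 14x + x^2.
The AVC parabola has its vertex at x = 14/2 = 7, where AVC = 70 - 14·7 + 7^2 = $21.
Since P = $14 < min AVC = $21, price fails to cover variable cost at any output.
The firm minimizes its loss by shutting down and losing only its fixed cost of $521.

Shut down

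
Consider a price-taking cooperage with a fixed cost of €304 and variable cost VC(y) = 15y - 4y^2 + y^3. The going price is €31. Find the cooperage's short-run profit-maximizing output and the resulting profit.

AVC = 15 - 4y + y^2 has its minimum €11 at y = 2; price €31 clears that bar, so the firm operates.
With MC = 15 - 8y + 3y^2, P = MC on the upward-sloping part at y* = 4.
TR = 31·4 = 124. TC = 304 + 60 = 364. Profit = 124 − 364 = -€240.
That loss of €240 beats the €304 the firm would lose by shutting down; producing recovers €64 of fixed cost.

Profit = -€240 at y = 4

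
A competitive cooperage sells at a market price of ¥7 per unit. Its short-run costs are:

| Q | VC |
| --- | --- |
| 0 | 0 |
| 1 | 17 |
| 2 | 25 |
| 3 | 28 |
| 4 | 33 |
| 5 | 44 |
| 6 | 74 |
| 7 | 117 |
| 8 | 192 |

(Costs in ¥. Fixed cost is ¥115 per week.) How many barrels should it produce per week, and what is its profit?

Q = 0 (shut down); profit = -¥115

Profit at each row (π = 7Q − TC): Q=0: -115; Q=1: -125; Q=2: -126; Q=3: -122; Q=4: -120; Q=5: -124; Q=6: -147; Q=7: -183; Q=8: -251.
Profit is highest at Q = 0. Equivalently, the lowest AVC in the table is 33/4 ≈ ¥8.25 at Q = 4, and P = ¥7 falls below it — price never covers variable cost, so the firm shuts down and loses only its fixed cost.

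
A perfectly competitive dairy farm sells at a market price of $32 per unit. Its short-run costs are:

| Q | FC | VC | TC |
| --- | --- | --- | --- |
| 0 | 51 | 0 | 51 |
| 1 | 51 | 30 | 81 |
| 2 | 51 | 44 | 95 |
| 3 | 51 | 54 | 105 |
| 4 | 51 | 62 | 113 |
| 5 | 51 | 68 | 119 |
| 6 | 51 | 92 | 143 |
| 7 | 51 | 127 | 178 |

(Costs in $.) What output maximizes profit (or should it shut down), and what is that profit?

Q = 6; profit = $49

Profit at each row (π = 32Q − TC): Q=0: -51; Q=1: -49; Q=2: -31; Q=3: -9; Q=4: 15; Q=5: 41; Q=6: 49; Q=7: 46.
Profit is maximized at Q = 6. AVC there is 92/6 = $15.33 ≤ P, so producing beats shutting down (which would give -$51).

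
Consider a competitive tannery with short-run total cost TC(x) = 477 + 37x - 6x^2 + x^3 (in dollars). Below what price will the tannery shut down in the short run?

$28 per unit

The shutdown price is the minimum of AVC. VC = 37x - 6x^2 + x^3, so AVC = 37 - 6x + x^2.
dAVC/dx = -6 + 2x = 0 gives x = 3. min AVC = 37 - 6·3 + 3^2 = 28.
For P < $28 the firm produces nothing.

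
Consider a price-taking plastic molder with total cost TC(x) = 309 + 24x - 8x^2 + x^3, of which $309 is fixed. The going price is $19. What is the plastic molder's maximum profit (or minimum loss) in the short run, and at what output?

Profit = -$259 at x = 5

AVC = 24 - 8x + x^2; min AVC = $8 at x = 4. Since P = $19 ≥ min AVC, the firm produces.
MC = 24 - 16x + 3x^2. Setting P = MC and taking the root on the rising branch gives x* = 5.
TR = 19·5 = 95. TC = 309 + 45 = 354. Profit = 95 − 354 = -$259.
Shutting down would mean losing the fixed cost of $309, so operating at a loss of $259 is better by $50.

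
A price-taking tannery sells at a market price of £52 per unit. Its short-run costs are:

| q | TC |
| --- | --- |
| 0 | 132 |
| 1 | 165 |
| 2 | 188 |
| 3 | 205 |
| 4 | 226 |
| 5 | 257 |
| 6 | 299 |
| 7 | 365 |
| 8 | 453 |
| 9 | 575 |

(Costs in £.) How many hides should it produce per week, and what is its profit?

q = 6; profit = £13

Profit at each row (π = 52q − TC): q=0: -132; q=1: -113; q=2: -84; q=3: -49; q=4: -18; q=5: 3; q=6: 13; q=7: -1; q=8: -37; q=9: -107.
Profit is maximized at q = 6. AVC there is 167/6 = £27.83 ≤ P, so producing beats shutting down (which would give -£132).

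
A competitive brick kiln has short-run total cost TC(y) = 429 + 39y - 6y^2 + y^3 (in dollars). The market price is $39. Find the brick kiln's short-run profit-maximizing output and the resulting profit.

Profit = -$397 at y = 4

AVC = 39 - 6y + y^2 has its minimum $30 at y = 3; price $39 clears that bar, so the firm operates.
With MC = 39 - 12y + 3y^2, P = MC on the upward-sloping part at y* = 4.
TR = 39·4 = 156. TC = 429 + 124 = 553. Profit = 156 − 553 = -$397.
That loss of $397 beats the $429 the firm would lose by shutting down; producing recovers $32 of fixed cost.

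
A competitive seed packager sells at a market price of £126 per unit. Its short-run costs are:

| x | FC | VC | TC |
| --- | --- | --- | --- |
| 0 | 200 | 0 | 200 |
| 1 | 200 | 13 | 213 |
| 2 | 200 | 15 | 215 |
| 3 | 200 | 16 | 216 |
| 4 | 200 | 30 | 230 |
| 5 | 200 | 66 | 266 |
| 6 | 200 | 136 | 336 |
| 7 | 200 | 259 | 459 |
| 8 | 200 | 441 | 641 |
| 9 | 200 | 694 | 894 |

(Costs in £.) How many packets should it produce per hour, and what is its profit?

Tabulate TR − TC: x=0: -200; x=1: -87; x=2: 37; x=3: 162; x=4: 274; x=5: 364; x=6: 420; x=7: 423; x=8: 367; x=9: 240.
Profit is maximized at x = 7. AVC there is 259/7 = £37 ≤ P, so producing beats shutting down (which would give -£200).

x = 7; profit = £423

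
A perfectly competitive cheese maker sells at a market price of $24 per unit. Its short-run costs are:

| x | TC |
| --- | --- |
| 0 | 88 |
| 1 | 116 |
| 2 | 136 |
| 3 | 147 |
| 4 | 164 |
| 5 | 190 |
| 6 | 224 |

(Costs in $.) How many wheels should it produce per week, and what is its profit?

x = 4; profit = -$68

Profit at each row (π = 24x − TC): x=0: -88; x=1: -92; x=2: -88; x=3: -75; x=4: -68; x=5: -70; x=6: -80.
Profit is maximized at x = 4. AVC there is 76/4 = $19 ≤ P, so producing beats shutting down (which would give -$88).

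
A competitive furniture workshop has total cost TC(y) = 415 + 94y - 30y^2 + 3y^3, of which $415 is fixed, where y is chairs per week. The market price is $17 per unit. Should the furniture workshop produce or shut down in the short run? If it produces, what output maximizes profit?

Strip out fixed cost: VC = 94y - 30y^2 + 3y^3. Then AVC = 94 - 30y + 3y^2 and MC = 94 - 60y + 9y^2.
AVC hits its minimum where MC = AVC, at y = 5, giving min AVC = 94 - 30·5 + 3·5^2 = $19.
P = $17 lies below min AVC = $19; no output level covers variable cost.
Best response: produce nothing and absorb the $415 fixed cost.

Shut down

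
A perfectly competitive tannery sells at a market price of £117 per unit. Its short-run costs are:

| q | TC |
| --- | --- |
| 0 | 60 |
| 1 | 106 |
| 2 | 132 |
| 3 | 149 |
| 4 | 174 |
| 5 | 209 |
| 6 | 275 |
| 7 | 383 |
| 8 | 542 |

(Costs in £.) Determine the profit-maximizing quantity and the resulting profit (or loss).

q = 7; profit = £436

Profit at each row (π = 117q − TC): q=0: -60; q=1: 11; q=2: 102; q=3: 202; q=4: 294; q=5: 376; q=6: 427; q=7: 436; q=8: 394.
Profit is maximized at q = 7. AVC there is 323/7 = £46.14 ≤ P, so producing beats shutting down (which would give -£60).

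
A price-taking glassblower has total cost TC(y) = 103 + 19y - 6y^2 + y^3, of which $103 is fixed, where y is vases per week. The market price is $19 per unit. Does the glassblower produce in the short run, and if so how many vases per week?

Strip out fixed cost: VC = 19y - 6y^2 + y^3. Then AVC = 19 - 6y + y^2 and MC = 19 - 12y + 3y^2.
AVC is minimized where dAVC/dy = -6 + 2y = 0, at y = 3; min AVC = 19 - 6·3 + 3^2 = $10.
Since P = $19 ≥ min AVC = $10, price covers variable cost and the firm should produce.
Solving P = MC: -12y + 3y^2 = 0 ⇒ y = 0 or 4. On the upward-sloping branch, y* = 4.
Check: AVC at y = 4 is $11 ≤ P, so revenue covers variable cost.
Profit = P·y − TC = 19·4 − 147 = -$71, a loss, but smaller than the $103 fixed cost the firm would lose by shutting down.

Produce at y = 4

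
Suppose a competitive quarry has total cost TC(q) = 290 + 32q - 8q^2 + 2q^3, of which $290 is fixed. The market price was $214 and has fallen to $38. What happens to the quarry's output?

Output falls from 7 to 3

AVC = 32 - 8q + 2q^2, minimized at q = 2 where min AVC = $24. MC = 32 - 16q + 6q^2.
At P = $214 ≥ min AVC, set P = MC on the rising branch: q = 7.
At P = $38 ≥ min AVC, set P = MC: q = 3. The firm stays open but cuts output.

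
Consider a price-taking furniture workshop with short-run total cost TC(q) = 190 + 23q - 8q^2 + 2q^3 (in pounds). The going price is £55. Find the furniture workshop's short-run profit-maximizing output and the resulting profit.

AVC = 23 - 8q + 2q^2 has its minimum £15 at q = 2; price £55 clears that bar, so the firm operates.
With MC = 23 - 16q + 6q^2, P = MC on the upward-sloping part at q* = 4.
TR = 55·4 = 220. TC = 190 + 92 = 282. Profit = 220 − 282 = -£62.
By producing, the firm covers all variable cost plus £128 of fixed cost; shutting down would lose the full £190.

Profit = -£62 at q = 4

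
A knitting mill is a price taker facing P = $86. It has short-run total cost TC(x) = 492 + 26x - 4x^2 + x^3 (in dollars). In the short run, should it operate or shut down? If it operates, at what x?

From TC, MC = TC'(x) = 26 - 8x + 3x^2 and AVC = VC/x = 26 - 4x + x^2.
The AVC parabola has its vertex at x = 4/2 = 2, where AVC = 26 - 4·2 + 2^2 = $22.
Because $86 ≥ $22, revenue can cover variable cost; the firm operates.
Set P = MC: 86 = 26 - 8x + 3x^2 → -60 - 8x + 3x^2 = 0. The roots are x = -10/3 and x = 6; the profit-maximizing output is on the rising part of MC, so x* = 6.
Check: AVC at x = 6 is $38 ≤ P, so revenue covers variable cost.
Profit = P·x − TC = 86·6 − 720 = -$204, a loss, but smaller than the $492 fixed cost the firm would lose by shutting down.

Produce at x = 6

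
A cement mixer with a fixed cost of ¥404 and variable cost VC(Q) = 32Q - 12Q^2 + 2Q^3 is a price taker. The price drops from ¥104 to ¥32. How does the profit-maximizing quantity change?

Output falls from 6 to 4

MC = 32 - 24Q + 6Q^2; the shutdown threshold is min AVC = ¥14 (at Q = 3).
At P = ¥104 ≥ min AVC, set P = MC on the rising branch: Q = 6.
At P = ¥32 ≥ min AVC, set P = MC: Q = 4. The firm stays open but cuts output.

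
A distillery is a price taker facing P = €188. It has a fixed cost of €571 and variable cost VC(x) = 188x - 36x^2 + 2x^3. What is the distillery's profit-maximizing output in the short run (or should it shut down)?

Strip out fixed cost: VC = 188x - 36x^2 + 2x^3. Then AVC = 188 - 36x + 2x^2 and MC = 188 - 72x + 6x^2.
The AVC parabola has its vertex at x = 36/4 = 9, where AVC = 188 - 36·9 + 2·9^2 = €26.
Since P = €188 ≥ min AVC = €26, price covers variable cost and the firm should produce.
Solving P = MC: -72x + 6x^2 = 0 ⇒ x = 0 or 12. On the upward-sloping branch, x* = 12.
Check: AVC at x = 12 is €44 ≤ P, so revenue covers variable cost.
Profit = P·x − TC = 188·12 − 1099 = €1157.

Produce at x = 12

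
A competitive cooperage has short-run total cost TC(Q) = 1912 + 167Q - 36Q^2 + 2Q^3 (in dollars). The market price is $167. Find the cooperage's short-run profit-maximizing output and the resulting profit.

Profit = -$184 at Q = 12

AVC = 167 - 36Q + 2Q^2; min AVC = $5 at Q = 9. Since P = $167 ≥ min AVC, the firm produces.
MC = 167 - 72Q + 6Q^2. Setting P = MC and taking the root on the rising branch gives Q* = 12.
TR = 167·12 = 2004. TC = 1912 + 276 = 2188. Profit = 2004 − 2188 = -$184.
That loss of $184 beats the $1912 the firm would lose by shutting down; producing recovers $1728 of fixed cost.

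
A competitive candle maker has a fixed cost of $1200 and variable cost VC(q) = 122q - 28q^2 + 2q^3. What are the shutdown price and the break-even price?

AVC = 122 - 28q + 2q^2; minimized at q = 7, giving min AVC = $24. That is the shutdown price.
ATC = 1200/q + 122 - 28q + 2q^2. Setting dATC/dq = −1200/q^2 − 28 + 4q = 0 gives q = 10 (since 4·10^3 − 28·10^2 = 1200).
min ATC = 1200/10 + 122 − 28·10 + 2·10^2 = $162. That is the break-even price.
Between these two prices the firm operates at a loss; above $162 it earns a profit.

Shutdown price = $24; break-even price = $162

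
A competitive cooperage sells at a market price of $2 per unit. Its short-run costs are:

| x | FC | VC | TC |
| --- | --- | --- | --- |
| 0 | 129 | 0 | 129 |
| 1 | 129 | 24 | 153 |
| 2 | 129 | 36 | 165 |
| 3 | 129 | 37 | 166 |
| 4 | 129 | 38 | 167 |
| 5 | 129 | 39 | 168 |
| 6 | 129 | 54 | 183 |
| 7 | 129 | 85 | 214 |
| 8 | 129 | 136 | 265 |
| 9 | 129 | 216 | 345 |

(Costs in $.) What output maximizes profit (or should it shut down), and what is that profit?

Tabulate TR − TC: x=0: -129; x=1: -151; x=2: -161; x=3: -160; x=4: -159; x=5: -158; x=6: -171; x=7: -200; x=8: -249; x=9: -327.
Profit is highest at x = 0. Equivalently, the lowest AVC in the table is 39/5 ≈ $7.80 at x = 5, and P = $2 falls below it — price never covers variable cost, so the firm shuts down and loses only its fixed cost.

x = 0 (shut down); profit = -$129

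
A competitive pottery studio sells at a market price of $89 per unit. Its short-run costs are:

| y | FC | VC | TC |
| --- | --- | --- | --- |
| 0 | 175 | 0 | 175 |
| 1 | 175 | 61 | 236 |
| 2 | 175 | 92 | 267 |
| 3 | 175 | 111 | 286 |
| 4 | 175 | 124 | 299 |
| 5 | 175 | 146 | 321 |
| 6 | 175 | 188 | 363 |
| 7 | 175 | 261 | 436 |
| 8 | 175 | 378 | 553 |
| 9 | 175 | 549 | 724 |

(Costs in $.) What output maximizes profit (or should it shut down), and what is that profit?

Tabulate TR − TC: y=0: -175; y=1: -147; y=2: -89; y=3: -19; y=4: 57; y=5: 124; y=6: 171; y=7: 187; y=8: 159; y=9: 77.
Profit is maximized at y = 7. AVC there is 261/7 = $37.29 ≤ P, so producing beats shutting down (which would give -$175).

y = 7; profit = $187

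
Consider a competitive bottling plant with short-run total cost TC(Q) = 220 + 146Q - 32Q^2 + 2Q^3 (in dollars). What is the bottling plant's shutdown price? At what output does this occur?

The firm shuts down when price falls below the minimum of average variable cost. AVC = VC/Q = 146 - 32Q + 2Q^2.
At the minimum of AVC, MC = AVC. MC = 146 - 64Q + 6Q^2; setting MC = AVC gives 4Q^2 - 32Q = 0, so Q = 8. min AVC = 18.
So the shutdown price is $18.

$18 per unit, at Q = 8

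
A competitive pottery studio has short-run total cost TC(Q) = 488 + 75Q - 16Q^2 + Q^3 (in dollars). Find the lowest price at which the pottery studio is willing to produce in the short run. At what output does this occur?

$11 per unit, at Q = 8

The shutdown price is the minimum of AVC. VC = 75Q - 16Q^2 + Q^3, so AVC = 75 - 16Q + Q^2.
At the minimum of AVC, MC = AVC. MC = 75 - 32Q + 3Q^2; setting MC = AVC gives 2Q^2 - 16Q = 0, so Q = 8. min AVC = 11.
The firm shuts down for any P below $11.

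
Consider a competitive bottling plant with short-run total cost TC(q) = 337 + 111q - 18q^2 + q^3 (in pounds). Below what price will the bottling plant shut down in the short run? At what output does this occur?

The shutdown price is the minimum of AVC. VC = 111q - 18q^2 + q^3, so AVC = 111 - 18q + q^2.
dAVC/dq = -18 + 2q = 0 gives q = 9. min AVC = 111 - 18·9 + 9^2 = 30.
The firm shuts down for any P below £30.

£30 per unit, at q = 9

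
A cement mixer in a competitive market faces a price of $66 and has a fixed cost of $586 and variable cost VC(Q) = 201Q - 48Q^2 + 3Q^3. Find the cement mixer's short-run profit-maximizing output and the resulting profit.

AVC = 201 - 48Q + 3Q^2 has its minimum $9 at Q = 8; price $66 clears that bar, so the firm operates.
With MC = 201 - 96Q + 9Q^2, P = MC on the upward-sloping part at Q* = 9.
TR = 66·9 = 594. TC = 586 + 108 = 694. Profit = 594 − 694 = -$100.
That loss of $100 beats the $586 the firm would lose by shutting down; producing recovers $486 of fixed cost.

Profit = -$100 at Q = 9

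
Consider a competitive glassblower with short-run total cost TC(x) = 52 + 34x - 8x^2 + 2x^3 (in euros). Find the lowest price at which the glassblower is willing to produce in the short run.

€26 per unit

The firm shuts down when price falls below the minimum of average variable cost. AVC = VC/x = 34 - 8x + 2x^2.
dAVC/dx = -8 + 4x = 0 gives x = 2. min AVC = 34 - 8·2 + 2·2^2 = 26.
For P < €26 the firm produces nothing.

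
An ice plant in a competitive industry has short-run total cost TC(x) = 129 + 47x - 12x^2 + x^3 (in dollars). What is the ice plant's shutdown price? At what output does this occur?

Short-run supply begins at min AVC. From VC = 47x - 12x^2 + x^3, AVC = 47 - 12x + x^2.
At the minimum of AVC, MC = AVC. MC = 47 - 24x + 3x^2; setting MC = AVC gives 2x^2 - 12x = 0, so x = 6. min AVC = 11.
For P < $11 the firm produces nothing.

$11 per unit, at x = 6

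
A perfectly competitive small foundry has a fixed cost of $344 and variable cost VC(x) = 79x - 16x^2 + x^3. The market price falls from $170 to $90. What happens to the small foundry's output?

Output falls from 13 to 11

MC = 79 - 32x + 3x^2; the shutdown threshold is min AVC = $15 (at x = 8).
At P = $170 ≥ min AVC, set P = MC on the rising branch: x = 13.
At P = $90 ≥ min AVC, set P = MC: x = 11. The firm stays open but cuts output.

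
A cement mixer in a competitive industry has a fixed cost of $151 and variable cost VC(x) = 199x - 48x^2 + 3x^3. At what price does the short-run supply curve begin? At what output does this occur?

$7 per unit, at x = 8

The shutdown price is the minimum of AVC. VC = 199x - 48x^2 + 3x^3, so AVC = 199 - 48x + 3x^2.
dAVC/dx = -48 + 6x = 0 gives x = 8. min AVC = 199 - 48·8 + 3·8^2 = 7.
So the shutdown price is $7.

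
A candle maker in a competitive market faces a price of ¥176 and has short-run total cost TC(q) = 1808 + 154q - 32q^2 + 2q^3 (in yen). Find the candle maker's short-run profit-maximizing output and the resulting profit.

Profit = -¥356 at q = 11

AVC = 154 - 32q + 2q^2; min AVC = ¥26 at q = 8. Since P = ¥176 ≥ min AVC, the firm produces.
MC = 154 - 64q + 6q^2. Setting P = MC and taking the root on the rising branch gives q* = 11.
TR = 176·11 = 1936. TC = 1808 + 484 = 2292. Profit = 1936 − 2292 = -¥356.
Shutting down would mean losing the fixed cost of ¥1808, so operating at a loss of ¥356 is better by ¥1452.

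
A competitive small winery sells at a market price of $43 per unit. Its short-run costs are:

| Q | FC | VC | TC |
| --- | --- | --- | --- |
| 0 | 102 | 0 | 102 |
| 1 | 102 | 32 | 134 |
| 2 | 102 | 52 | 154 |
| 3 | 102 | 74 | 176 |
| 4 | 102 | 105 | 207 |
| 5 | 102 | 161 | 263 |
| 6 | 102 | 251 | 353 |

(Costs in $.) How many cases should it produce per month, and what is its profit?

Q = 4; profit = -$35

Tabulate TR − TC: Q=0: -102; Q=1: -91; Q=2: -68; Q=3: -47; Q=4: -35; Q=5: -48; Q=6: -95.
Profit is maximized at Q = 4. AVC there is 105/4 = $26.25 ≤ P, so producing beats shutting down (which would give -$102).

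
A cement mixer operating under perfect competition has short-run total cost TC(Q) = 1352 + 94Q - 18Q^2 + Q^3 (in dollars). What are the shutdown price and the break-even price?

AVC = 94 - 18Q + Q^2; minimized at Q = 9, giving min AVC = $13. That is the shutdown price.
ATC = 1352/Q + 94 - 18Q + Q^2. Setting dATC/dQ = −1352/Q^2 − 18 + 2Q = 0 gives Q = 13 (since 2·13^3 − 18·13^2 = 1352).
min ATC = 1352/13 + 94 − 18·13 + 13^2 = $133. That is the break-even price.
For $13 ≤ P < $133 the firm produces at a loss; below $13 it shuts down.

Shutdown price = $13; break-even price = $133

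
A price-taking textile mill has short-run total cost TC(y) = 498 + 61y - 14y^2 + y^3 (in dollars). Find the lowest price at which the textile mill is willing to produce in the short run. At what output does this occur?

The shutdown price is the minimum of AVC. VC = 61y - 14y^2 + y^3, so AVC = 61 - 14y + y^2.
At the minimum of AVC, MC = AVC. MC = 61 - 28y + 3y^2; setting MC = AVC gives 2y^2 - 14y = 0, so y = 7. min AVC = 12.
For P < $12 the firm produces nothing.

$12 per unit, at y = 7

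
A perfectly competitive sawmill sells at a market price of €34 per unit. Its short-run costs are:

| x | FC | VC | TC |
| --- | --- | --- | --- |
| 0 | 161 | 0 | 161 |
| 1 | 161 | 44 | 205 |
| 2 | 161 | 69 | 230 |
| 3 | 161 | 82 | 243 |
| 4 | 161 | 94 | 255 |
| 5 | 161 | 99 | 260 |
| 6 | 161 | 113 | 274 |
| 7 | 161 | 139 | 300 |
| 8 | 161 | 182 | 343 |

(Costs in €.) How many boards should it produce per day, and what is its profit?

Profit at each row (π = 34x − TC): x=0: -161; x=1: -171; x=2: -162; x=3: -141; x=4: -119; x=5: -90; x=6: -70; x=7: -62; x=8: -71.
Profit is maximized at x = 7. AVC there is 139/7 = €19.86 ≤ P, so producing beats shutting down (which would give -€161).

x = 7; profit = -€62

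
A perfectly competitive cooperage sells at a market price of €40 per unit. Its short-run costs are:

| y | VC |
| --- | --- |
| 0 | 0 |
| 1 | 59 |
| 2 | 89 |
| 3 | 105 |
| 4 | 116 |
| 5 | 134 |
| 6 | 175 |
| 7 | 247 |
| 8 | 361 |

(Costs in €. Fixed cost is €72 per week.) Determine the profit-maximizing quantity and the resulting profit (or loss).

Profit at each row (π = 40y − TC): y=0: -72; y=1: -91; y=2: -81; y=3: -57; y=4: -28; y=5: -6; y=6: -7; y=7: -39; y=8: -113.
Profit is maximized at y = 5. AVC there is 134/5 = €26.80 ≤ P, so producing beats shutting down (which would give -€72).

y = 5; profit = -€6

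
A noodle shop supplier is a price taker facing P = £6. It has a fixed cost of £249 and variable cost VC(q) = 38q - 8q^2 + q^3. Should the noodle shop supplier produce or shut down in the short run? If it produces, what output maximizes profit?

Variable cost is VC = 38q - 8q^2 + q^3, so AVC = VC/q = 38 - 8q + q^2 and MC = dTC/dq = 38 - 16q + 3q^2.
AVC hits its minimum where MC = AVC, at q = 4, giving min AVC = 38 - 8·4 + 4^2 = £22.
P = £6 lies below min AVC = £22; no output level covers variable cost.
Shutting down limits the loss to fixed cost, £249.

Shut down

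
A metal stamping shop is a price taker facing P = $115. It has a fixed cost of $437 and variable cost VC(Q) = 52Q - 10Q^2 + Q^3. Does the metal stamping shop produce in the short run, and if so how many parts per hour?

From TC, MC = TC'(Q) = 52 - 20Q + 3Q^2 and AVC = VC/Q = 52 - 10Q + Q^2.
The AVC parabola has its vertex at Q = 10/2 = 5, where AVC = 52 - 10·5 + 5^2 = $27.
Because $115 ≥ $27, revenue can cover variable cost; the firm operates.
Solving P = MC: -63 - 20Q + 3Q^2 = 0 ⇒ Q = -7/3 or 9. On the upward-sloping branch, Q* = 9.
Check: AVC at Q = 9 is $43 ≤ P, so revenue covers variable cost.
Profit = P·Q − TC = 115·9 − 824 = $211.

Produce at Q = 9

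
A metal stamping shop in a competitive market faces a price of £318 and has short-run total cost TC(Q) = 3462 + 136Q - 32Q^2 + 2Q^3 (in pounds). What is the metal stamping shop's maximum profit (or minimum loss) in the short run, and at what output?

AVC = 136 - 32Q + 2Q^2; min AVC = £8 at Q = 8. Since P = £318 ≥ min AVC, the firm produces.
MC = 136 - 64Q + 6Q^2. Setting P = MC and taking the root on the rising branch gives Q* = 13.
TR = 318·13 = 4134. TC = 3462 + 754 = 4216. Profit = 4134 − 4216 = -£82.
Shutting down would mean losing the fixed cost of £3462, so operating at a loss of £82 is better by £3380.

Profit = -£82 at Q = 13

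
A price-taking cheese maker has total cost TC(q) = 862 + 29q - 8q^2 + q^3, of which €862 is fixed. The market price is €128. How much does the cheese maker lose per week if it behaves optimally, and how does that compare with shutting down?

Profit = -€52 at q = 9

AVC = 29 - 8q + q^2 has its minimum €13 at q = 4; price €128 clears that bar, so the firm operates.
With MC = 29 - 16q + 3q^2, P = MC on the upward-sloping part at q* = 9.
TR = 128·9 = 1152. TC = 862 + 342 = 1204. Profit = 1152 − 1204 = -€52.
Shutting down would mean losing the fixed cost of €862, so operating at a loss of €52 is better by €810.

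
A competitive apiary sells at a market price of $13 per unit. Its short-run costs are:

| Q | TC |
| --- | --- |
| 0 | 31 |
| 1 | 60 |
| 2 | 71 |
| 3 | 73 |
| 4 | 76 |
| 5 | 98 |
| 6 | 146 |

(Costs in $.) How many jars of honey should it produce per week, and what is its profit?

Q = 4; profit = -$24

Tabulate TR − TC: Q=0: -31; Q=1: -47; Q=2: -45; Q=3: -34; Q=4: -24; Q=5: -33; Q=6: -68.
Profit is maximized at Q = 4. AVC there is 45/4 = $11.25 ≤ P, so producing beats shutting down (which would give -$31).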